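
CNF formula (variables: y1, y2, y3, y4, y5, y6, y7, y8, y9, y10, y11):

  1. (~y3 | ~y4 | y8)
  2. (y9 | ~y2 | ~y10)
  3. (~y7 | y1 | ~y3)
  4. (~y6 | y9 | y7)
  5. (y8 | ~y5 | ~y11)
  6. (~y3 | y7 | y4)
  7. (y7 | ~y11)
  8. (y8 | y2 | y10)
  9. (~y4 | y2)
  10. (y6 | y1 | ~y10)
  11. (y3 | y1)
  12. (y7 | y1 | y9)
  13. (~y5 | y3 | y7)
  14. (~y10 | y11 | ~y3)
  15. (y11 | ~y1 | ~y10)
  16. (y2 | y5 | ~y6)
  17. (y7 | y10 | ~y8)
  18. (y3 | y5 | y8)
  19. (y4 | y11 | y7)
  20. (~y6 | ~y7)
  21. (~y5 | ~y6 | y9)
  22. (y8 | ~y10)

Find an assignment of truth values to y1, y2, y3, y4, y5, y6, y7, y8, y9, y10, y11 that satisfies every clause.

y1=True, y2=True, y3=True, y4=False, y5=False, y6=False, y7=True, y8=False, y9=True, y10=False, y11=False

Pure literal: y9 appears only positively; assign y9 = True.
Branch on y1: take y1 = True.
Branch on y2: take y2 = True.
Set y3 = True and propagate.
The remaining clauses are satisfied by y4 = False, y5 = False, y6 = False, y7 = True, y8 = False, y10 = False, y11 = False.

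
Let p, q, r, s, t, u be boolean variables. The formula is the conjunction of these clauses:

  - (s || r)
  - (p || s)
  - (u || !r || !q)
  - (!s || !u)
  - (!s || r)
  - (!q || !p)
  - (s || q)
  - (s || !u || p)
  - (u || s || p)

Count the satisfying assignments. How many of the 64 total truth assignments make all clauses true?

Satisfying assignments:
  p=F q=F r=T s=T t=F u=F
  p=F q=F r=T s=T t=T u=F
  p=T q=F r=T s=T t=F u=F
  p=T q=F r=T s=T t=T u=F
That's 4 in total.

4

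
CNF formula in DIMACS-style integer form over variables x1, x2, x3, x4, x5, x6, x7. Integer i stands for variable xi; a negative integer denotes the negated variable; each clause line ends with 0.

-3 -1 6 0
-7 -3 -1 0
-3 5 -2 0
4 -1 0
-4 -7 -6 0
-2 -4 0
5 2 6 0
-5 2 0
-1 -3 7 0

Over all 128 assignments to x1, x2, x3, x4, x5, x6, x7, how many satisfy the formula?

19

Split on x1, then x2.
  x1=T, x2=T: a clause becomes empty — 0.
  x1=T, x2=F: remaining (x3,x4,x5,x6,x7) ∈ {(F,T,F,T,F)} — 1.
  x1=F, x2=T: x6, x7 free; 3 ways for (x3,x4,x5) × 2^2 = 12.
  x1=F, x2=F: x3 free; 3 ways for (x4,x5,x6,x7) × 2^1 = 6.
Total: 0 + 1 + 12 + 6 = 19.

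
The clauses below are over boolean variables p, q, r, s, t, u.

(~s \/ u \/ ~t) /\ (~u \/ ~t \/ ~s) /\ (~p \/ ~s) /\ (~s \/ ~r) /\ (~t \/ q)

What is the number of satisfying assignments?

28

Split on s, then t.
  s=1, t=1: a clause becomes empty — 0.
  s=1, t=0: remaining (p,q,r,u) ∈ {(0,0,0,0); (0,0,0,1); (0,1,0,0); (0,1,0,1)} — 4.
  s=0, t=1: forces q=1; p, r, u free → 2^3 = 8.
  s=0, t=0: p, q, r, u free → 2^4 = 16.
Total: 0 + 4 + 8 + 16 = 28.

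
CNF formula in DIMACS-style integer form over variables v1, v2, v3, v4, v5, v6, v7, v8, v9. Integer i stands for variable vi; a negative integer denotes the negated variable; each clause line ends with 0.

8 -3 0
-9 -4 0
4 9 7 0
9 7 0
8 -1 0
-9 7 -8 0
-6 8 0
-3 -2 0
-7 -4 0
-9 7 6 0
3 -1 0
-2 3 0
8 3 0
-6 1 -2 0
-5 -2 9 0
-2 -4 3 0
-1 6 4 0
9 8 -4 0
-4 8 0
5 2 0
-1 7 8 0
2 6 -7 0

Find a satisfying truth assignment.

Try v1 = True.
  then v8 is forced to True.
  then v3 is forced to True.
  then v2 is forced to False.
  then v5 is forced to True.
Branch on v4: take v4 = False.
  then v6 is forced to True.
The remaining clauses are satisfied by v7 = True, v9 = False.

v1 = True, v2 = False, v3 = True, v4 = False, v5 = True, v6 = True, v7 = True, v8 = True, v9 = False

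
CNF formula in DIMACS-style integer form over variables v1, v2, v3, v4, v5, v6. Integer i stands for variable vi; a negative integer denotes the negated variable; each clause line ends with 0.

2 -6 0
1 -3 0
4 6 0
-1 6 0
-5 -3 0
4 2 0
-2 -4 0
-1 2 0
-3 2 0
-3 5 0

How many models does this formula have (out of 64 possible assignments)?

Satisfying assignments:
  v1=0 v2=0 v3=0 v4=1 v5=0 v6=0
  v1=0 v2=0 v3=0 v4=1 v5=1 v6=0
  v1=0 v2=1 v3=0 v4=0 v5=0 v6=1
  v1=0 v2=1 v3=0 v4=0 v5=1 v6=1
  v1=1 v2=1 v3=0 v4=0 v5=0 v6=1
  v1=1 v2=1 v3=0 v4=0 v5=1 v6=1
Count: 6.

6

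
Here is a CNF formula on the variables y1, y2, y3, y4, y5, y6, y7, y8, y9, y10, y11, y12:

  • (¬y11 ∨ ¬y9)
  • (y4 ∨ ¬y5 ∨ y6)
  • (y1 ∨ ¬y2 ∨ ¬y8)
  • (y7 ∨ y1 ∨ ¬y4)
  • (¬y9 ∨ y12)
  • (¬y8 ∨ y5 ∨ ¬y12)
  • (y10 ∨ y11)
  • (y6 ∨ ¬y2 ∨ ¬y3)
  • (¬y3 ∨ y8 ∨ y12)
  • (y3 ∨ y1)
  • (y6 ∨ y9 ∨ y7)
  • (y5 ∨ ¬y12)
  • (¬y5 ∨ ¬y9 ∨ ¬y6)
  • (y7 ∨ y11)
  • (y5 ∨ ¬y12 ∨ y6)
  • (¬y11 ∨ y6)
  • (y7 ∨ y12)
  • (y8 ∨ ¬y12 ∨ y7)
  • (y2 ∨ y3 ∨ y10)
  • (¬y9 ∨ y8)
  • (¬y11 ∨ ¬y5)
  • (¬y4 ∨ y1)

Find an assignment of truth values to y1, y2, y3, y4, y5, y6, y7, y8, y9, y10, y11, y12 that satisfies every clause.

y1=T  y2=F  y3=T  y4=T  y5=T  y6=F  y7=T  y8=T  y9=F  y10=T  y11=F  y12=F

Check each clause:
  1. (¬y11 ∨ ¬y9) — ¬y11 is true.
  2. (y4 ∨ ¬y5 ∨ y6) — y4 is true.
  3. (¬y2 ∨ y1 ∨ ¬y8) — y1 is true.
  4. (y7 ∨ ¬y4 ∨ y1) — y1 is true.
  5. (y12 ∨ ¬y9) — ¬y9 is true.
  6. (¬y12 ∨ y5 ∨ ¬y8) — ¬y12 is true.
  7. (y11 ∨ y10) — y10 is true.
  8. (¬y2 ∨ ¬y3 ∨ y6) — ¬y2 is true.
  9. (¬y3 ∨ y8 ∨ y12) — y8 is true.
  10. (y1 ∨ y3) — y1 is true.
  11. (y6 ∨ y7 ∨ y9) — y7 is true.
  12. (¬y12 ∨ y5) — ¬y12 is true.
  13. (¬y5 ∨ ¬y9 ∨ ¬y6) — ¬y6 is true.
  14. (y11 ∨ y7) — y7 is true.
  15. (y6 ∨ ¬y12 ∨ y5) — ¬y12 is true.
  16. (¬y11 ∨ y6) — ¬y11 is true.
  17. (y12 ∨ y7) — y7 is true.
  18. (¬y12 ∨ y8 ∨ y7) — y8 is true.
  19. (y3 ∨ y2 ∨ y10) — y10 is true.
  20. (y8 ∨ ¬y9) — y8 is true.
  21. (¬y5 ∨ ¬y11) — ¬y11 is true.
  22. (¬y4 ∨ y1) — y1 is true.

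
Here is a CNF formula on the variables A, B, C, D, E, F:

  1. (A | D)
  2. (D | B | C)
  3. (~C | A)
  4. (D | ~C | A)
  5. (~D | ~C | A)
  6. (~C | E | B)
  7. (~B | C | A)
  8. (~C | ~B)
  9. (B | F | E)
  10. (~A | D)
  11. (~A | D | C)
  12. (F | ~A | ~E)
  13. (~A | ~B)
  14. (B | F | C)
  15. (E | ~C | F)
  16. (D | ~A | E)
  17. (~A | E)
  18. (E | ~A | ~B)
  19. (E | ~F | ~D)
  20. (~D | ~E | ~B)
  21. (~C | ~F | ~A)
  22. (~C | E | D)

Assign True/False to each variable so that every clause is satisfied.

A=T  B=F  C=F  D=T  E=T  F=T

Set A = True and propagate.
  then D is forced to True.
  then B is forced to False.
  then E is forced to True.
  then F is forced to True.
  then C is forced to False.
Check each clause:
  1. (A | D) — A is true.
  2. (C | D | B) — D is true.
  3. (A | ~C) — A is true.
  4. (~C | D | A) — A is true.
  5. (~D | ~C | A) — A is true.
  6. (~C | B | E) — ~C is true.
  7. (C | A | ~B) — A is true.
  8. (~B | ~C) — ~C is true.
  9. (B | E | F) — E is true.
  10. (D | ~A) — D is true.
  11. (C | D | ~A) — D is true.
  12. (~A | F | ~E) — F is true.
  13. (~A | ~B) — ~B is true.
  14. (C | F | B) — F is true.
  15. (F | ~C | E) — E is true.
  16. (D | ~A | E) — D is true.
  17. (~A | E) — E is true.
  18. (E | ~A | ~B) — E is true.
  19. (~F | E | ~D) — E is true.
  20. (~B | ~E | ~D) — ~B is true.
  21. (~A | ~C | ~F) — ~C is true.
  22. (~C | E | D) — E is true.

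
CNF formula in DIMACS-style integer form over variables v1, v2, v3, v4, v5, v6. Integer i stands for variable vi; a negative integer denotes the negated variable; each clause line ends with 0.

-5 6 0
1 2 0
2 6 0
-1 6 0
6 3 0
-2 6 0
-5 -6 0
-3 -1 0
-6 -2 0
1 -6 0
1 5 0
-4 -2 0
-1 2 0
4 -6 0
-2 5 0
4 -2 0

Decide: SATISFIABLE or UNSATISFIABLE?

UNSATISFIABLE

v6 = True:
  propagation gives v5=False, v2=False, v1=True; an empty clause results — contradiction.
v6 = False:
  propagation gives v5=False, v2=True; an empty clause results — contradiction.
Every branch closes, so no satisfying assignment exists.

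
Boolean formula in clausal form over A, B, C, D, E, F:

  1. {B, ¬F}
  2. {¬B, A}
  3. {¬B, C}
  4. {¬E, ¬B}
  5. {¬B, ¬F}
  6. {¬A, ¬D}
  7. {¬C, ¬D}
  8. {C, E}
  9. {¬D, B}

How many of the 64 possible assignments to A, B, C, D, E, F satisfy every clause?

7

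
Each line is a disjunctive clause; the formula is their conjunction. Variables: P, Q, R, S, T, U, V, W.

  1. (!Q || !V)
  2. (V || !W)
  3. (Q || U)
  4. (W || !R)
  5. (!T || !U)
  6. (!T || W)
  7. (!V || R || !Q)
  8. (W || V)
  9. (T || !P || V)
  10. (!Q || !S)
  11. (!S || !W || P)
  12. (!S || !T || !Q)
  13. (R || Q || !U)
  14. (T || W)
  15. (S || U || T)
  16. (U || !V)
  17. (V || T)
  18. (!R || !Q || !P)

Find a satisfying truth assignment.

P=0, Q=0, R=1, S=0, T=0, U=1, V=1, W=1

Check each clause:
  1. (!Q || !V) — !Q is true.
  2. (V || !W) — V is true.
  3. (Q || U) — U is true.
  4. (!R || W) — W is true.
  5. (!U || !T) — !T is true.
  6. (!T || W) — W is true.
  7. (!Q || !V || R) — R is true.
  8. (W || V) — W is true.
  9. (!P || T || V) — !P is true.
  10. (!Q || !S) — !S is true.
  11. (!S || P || !W) — !S is true.
  12. (!Q || !S || !T) — !T is true.
  13. (R || !U || Q) — R is true.
  14. (W || T) — W is true.
  15. (T || S || U) — U is true.
  16. (U || !V) — U is true.
  17. (V || T) — V is true.
  18. (!Q || !R || !P) — !P is true.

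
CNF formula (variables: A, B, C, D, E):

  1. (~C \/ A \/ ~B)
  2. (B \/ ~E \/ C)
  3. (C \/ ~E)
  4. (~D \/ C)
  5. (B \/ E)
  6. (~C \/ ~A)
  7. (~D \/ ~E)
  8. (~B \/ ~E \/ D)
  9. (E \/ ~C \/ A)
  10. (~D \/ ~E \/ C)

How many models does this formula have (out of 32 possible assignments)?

The models are:
  A=0 B=0 C=1 D=0 E=1
  A=0 B=1 C=0 D=0 E=0
  A=1 B=1 C=0 D=0 E=0
Count: 3.

3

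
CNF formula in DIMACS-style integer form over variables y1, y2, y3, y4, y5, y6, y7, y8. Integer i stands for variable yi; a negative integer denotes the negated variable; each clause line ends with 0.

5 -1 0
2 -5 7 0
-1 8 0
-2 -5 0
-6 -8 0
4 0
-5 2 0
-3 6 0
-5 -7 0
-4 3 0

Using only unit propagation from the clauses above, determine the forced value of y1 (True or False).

(y4) is a unit clause: y4 = True.
In (y3 OR NOT y4), NOT y4 is now false; y3 must hold, so y3 = True.
(NOT y3 OR y6): since y3 = True, the clause reduces to (y6). y6 = True.
From (NOT y8 OR NOT y6) and y6 = True: y8 = False.
(NOT y1 OR y8) with y8 = False leaves only NOT y1, so y1 = False.

False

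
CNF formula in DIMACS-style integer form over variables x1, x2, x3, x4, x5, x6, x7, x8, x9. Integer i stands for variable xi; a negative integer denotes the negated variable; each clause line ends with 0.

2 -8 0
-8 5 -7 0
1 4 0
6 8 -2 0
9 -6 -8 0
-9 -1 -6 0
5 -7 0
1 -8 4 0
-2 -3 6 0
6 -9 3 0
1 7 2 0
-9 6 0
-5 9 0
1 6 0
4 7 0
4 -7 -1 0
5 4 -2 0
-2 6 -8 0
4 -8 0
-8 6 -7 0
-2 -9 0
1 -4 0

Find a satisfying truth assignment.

x1=1, x2=0, x3=0, x4=1, x5=0, x6=0, x7=0, x8=0, x9=0

Branch on x1: take x1 = True.
Set x2 = False and propagate.
  then x8 is forced to False.
Branch on x3: take x3 = False.
The remaining clauses are satisfied by x4 = True, x5 = False, x6 = False, x7 = False, x9 = False.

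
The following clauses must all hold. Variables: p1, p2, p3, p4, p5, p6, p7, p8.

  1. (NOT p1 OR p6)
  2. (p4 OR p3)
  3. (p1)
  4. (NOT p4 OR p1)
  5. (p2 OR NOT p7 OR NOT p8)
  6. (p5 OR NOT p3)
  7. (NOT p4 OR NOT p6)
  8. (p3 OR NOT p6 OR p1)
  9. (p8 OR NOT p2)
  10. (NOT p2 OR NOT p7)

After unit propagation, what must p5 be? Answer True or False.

True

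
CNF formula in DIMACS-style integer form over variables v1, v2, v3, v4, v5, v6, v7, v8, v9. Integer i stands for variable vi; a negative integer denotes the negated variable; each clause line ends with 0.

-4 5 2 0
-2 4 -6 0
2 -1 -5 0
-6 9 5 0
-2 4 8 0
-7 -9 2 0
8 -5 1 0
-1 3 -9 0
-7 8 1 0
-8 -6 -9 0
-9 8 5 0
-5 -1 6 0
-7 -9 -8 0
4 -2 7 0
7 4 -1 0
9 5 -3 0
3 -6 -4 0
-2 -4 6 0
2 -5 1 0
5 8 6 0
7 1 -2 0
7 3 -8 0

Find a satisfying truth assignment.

Try v1 = False.
Branch on v2: take v2 = True.
  then v7 is forced to True.
  then v8 is forced to True.
  then v9 is forced to False.
Branch on v3: take v3 = True.
  then v5 is forced to True.
The remaining clauses are satisfied by v4 = True, v6 = True.

v1 = False, v2 = True, v3 = True, v4 = True, v5 = True, v6 = True, v7 = True, v8 = True, v9 = False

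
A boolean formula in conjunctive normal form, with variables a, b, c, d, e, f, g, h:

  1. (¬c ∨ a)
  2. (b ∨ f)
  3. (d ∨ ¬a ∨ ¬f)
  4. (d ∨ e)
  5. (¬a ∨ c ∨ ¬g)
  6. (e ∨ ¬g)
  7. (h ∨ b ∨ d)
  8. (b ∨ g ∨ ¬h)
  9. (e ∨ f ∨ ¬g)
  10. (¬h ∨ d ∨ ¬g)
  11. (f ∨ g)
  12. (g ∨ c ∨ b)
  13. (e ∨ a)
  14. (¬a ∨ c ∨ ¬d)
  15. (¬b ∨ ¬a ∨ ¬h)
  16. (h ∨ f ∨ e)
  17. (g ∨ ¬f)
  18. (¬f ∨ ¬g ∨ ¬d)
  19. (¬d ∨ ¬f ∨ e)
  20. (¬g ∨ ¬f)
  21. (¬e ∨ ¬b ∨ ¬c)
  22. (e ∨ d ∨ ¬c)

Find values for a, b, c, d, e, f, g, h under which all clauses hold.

Set a = False and propagate.
  then c is forced to False.
  then e is forced to True.
The remaining clauses are satisfied by b = True, d = True, f = False, g = True, h = True.

a = F  b = T  c = F  d = T  e = T  f = F  g = T  h = T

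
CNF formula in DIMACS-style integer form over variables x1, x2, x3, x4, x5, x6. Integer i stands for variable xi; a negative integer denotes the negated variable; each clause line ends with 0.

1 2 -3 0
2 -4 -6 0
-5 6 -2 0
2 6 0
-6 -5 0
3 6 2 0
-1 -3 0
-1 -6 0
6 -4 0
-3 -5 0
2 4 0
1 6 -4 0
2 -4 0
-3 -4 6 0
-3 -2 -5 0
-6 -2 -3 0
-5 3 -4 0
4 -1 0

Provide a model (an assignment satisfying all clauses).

x1 = F, x2 = T, x3 = F, x4 = T, x5 = F, x6 = T

Check each clause:
  1. (x1 || !x3 || x2) — x2 is true.
  2. (x2 || !x6 || !x4) — x2 is true.
  3. (!x2 || !x5 || x6) — !x5 is true.
  4. (x2 || x6) — x2 is true.
  5. (!x6 || !x5) — !x5 is true.
  6. (x3 || x2 || x6) — x2 is true.
  7. (!x3 || !x1) — !x3 is true.
  8. (!x6 || !x1) — !x1 is true.
  9. (x6 || !x4) — x6 is true.
  10. (!x5 || !x3) — !x5 is true.
  11. (x2 || x4) — x2 is true.
  12. (x6 || x1 || !x4) — x6 is true.
  13. (x2 || !x4) — x2 is true.
  14. (x6 || !x3 || !x4) — !x3 is true.
  15. (!x5 || !x2 || !x3) — !x5 is true.
  16. (!x2 || !x3 || !x6) — !x3 is true.
  17. (!x4 || x3 || !x5) — !x5 is true.
  18. (!x1 || x4) — x4 is true.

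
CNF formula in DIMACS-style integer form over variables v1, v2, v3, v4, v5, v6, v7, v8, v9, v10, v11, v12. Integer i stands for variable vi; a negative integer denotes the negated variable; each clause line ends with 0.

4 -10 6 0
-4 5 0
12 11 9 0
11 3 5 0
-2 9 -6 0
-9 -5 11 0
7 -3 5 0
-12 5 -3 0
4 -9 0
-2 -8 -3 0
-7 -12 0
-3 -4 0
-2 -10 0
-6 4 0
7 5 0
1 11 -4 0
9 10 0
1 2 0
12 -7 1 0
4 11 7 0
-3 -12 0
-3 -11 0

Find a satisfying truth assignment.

Pure literal: v1 appears only positively; assign v1 = True.
Pure literal: v8 appears only negated; assign v8 = False.
Branch on v2: take v2 = False.
For the remaining variables, v3 = False, v4 = True, v5 = True, v6 = True, v7 = True, v9 = False, v10 = True, v11 = True, v12 = False works.
Check each clause:
  1. (v6 ∨ ¬v10 ∨ v4) — v4 is true.
  2. (¬v4 ∨ v5) — v5 is true.
  3. (v12 ∨ v11 ∨ v9) — v11 is true.
  4. (v3 ∨ v5 ∨ v11) — v11 is true.
  5. (v9 ∨ ¬v2 ∨ ¬v6) — ¬v2 is true.
  6. (v11 ∨ ¬v9 ∨ ¬v5) — v11 is true.
  7. (v5 ∨ v7 ∨ ¬v3) — v5 is true.
  8. (v5 ∨ ¬v3 ∨ ¬v12) — v5 is true.
  9. (¬v9 ∨ v4) — v4 is true.
  10. (¬v8 ∨ ¬v3 ∨ ¬v2) — ¬v8 is true.
  11. (¬v7 ∨ ¬v12) — ¬v12 is true.
  12. (¬v4 ∨ ¬v3) — ¬v3 is true.
  13. (¬v2 ∨ ¬v10) — ¬v2 is true.
  14. (v4 ∨ ¬v6) — v4 is true.
  15. (v5 ∨ v7) — v5 is true.
  16. (v11 ∨ ¬v4 ∨ v1) — v1 is true.
  17. (v9 ∨ v10) — v10 is true.
  18. (v1 ∨ v2) — v1 is true.
  19. (v12 ∨ v1 ∨ ¬v7) — v1 is true.
  20. (v11 ∨ v7 ∨ v4) — v11 is true.
  21. (¬v12 ∨ ¬v3) — ¬v12 is true.
  22. (¬v3 ∨ ¬v11) — ¬v3 is true.

v1=True  v2=False  v3=False  v4=True  v5=True  v6=True  v7=True  v8=False  v9=False  v10=True  v11=True  v12=False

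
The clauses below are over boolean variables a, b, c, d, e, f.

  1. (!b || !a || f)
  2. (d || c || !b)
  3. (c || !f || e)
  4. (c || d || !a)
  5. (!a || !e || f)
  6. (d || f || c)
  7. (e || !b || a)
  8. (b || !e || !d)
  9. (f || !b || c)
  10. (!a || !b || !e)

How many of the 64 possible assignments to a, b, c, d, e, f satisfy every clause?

21

Case analysis on b and a:
  b=1, a=1: remaining (c,d,e,f) ∈ {(1,0,0,1); (1,1,0,1)} — 2.
  b=1, a=0: 5 of the 16 assignments to (c,d,e,f) work.
  b=0, a=1: 6 of the 16 assignments to (c,d,e,f) work.
  b=0, a=0: 8 of the 16 assignments to (c,d,e,f) work.
Total: 2 + 5 + 6 + 8 = 21.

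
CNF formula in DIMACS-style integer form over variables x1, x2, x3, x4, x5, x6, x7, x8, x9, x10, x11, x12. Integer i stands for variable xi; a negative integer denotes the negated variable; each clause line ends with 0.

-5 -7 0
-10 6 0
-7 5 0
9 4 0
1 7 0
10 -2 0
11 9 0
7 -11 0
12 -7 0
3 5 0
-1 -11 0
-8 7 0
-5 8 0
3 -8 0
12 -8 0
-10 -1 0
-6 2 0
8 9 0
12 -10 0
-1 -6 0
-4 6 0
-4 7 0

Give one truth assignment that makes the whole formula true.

x1=1, x2=0, x3=1, x4=0, x5=0, x6=0, x7=0, x8=0, x9=1, x10=0, x11=0, x12=0

Pure literal: x3 appears only positively; assign x3 = True.
Pure literal: x9 appears only positively; assign x9 = True.
Branch on x1: take x1 = True.
  then x11 is forced to False.
  then x10 is forced to False.
  then x2 is forced to False.
  then x6 is forced to False.
  then x4 is forced to False.
The remaining clauses are satisfied by x5 = False, x7 = False, x8 = False, x12 = False.
Every clause has at least one true literal under this assignment.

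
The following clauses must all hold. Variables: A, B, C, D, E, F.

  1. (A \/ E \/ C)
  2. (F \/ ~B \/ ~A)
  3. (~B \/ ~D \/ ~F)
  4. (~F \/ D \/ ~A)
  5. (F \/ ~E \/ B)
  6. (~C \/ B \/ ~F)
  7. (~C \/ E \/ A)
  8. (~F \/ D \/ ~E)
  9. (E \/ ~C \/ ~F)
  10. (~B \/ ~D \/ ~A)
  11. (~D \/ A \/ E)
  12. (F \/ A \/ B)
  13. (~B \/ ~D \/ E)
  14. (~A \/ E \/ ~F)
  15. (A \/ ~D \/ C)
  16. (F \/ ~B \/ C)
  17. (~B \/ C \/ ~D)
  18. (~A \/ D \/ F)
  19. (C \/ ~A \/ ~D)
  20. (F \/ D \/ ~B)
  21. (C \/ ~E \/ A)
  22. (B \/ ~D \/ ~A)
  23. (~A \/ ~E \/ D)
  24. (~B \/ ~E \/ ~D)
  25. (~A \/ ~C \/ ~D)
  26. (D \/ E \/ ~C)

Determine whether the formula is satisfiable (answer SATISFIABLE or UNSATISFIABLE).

UNSATISFIABLE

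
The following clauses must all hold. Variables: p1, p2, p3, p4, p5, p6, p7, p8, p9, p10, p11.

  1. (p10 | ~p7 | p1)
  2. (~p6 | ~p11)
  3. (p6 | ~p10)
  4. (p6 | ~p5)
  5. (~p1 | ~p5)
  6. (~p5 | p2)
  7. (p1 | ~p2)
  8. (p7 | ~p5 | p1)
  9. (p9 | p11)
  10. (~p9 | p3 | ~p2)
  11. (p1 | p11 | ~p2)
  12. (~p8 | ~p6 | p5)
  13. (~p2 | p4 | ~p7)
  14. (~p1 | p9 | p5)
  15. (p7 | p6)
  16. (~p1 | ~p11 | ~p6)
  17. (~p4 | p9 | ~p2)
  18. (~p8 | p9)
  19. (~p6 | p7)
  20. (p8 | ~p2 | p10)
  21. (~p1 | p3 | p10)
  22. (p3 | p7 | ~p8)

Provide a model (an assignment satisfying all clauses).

p1=T  p2=T  p3=T  p4=T  p5=F  p6=F  p7=T  p8=T  p9=T  p10=F  p11=F

p3 occurs only positively in the remaining clauses — set p3 = True.
Branch on p1: take p1 = True.
  then p5 is forced to False.
  then p9 is forced to True.
Set p2 = True and propagate.
Set p4 = True and propagate.
For the remaining variables, p6 = False, p7 = True, p8 = True, p10 = False, p11 = False works.
Every clause has at least one true literal under this assignment.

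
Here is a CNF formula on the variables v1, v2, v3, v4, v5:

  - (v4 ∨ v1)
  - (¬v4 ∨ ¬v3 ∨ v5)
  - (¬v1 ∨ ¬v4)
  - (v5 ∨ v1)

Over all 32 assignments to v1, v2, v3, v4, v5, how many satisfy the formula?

12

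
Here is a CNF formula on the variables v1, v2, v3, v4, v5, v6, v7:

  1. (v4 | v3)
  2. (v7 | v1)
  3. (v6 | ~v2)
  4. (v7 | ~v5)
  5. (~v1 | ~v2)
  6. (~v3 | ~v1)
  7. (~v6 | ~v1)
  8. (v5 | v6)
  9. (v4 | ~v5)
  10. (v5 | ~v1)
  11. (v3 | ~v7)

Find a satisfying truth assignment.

v1 = F, v2 = F, v3 = T, v4 = F, v5 = F, v6 = T, v7 = T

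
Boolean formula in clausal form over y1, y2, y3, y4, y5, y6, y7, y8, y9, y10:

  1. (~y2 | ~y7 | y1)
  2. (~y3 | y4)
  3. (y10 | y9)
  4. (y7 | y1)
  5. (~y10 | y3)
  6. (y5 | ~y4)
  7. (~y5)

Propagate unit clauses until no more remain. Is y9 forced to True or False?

(~y5) stands alone — y5 = False.
(y5 | ~y4) with y5 = False leaves only ~y4, so y4 = False.
In (~y3 | y4), y4 is now false; ~y3 must hold, so y3 = False.
(y3 | ~y10) with y3 = False leaves only ~y10, so y10 = False.
From (y10 | y9) and y10 = False: y9 = True.

True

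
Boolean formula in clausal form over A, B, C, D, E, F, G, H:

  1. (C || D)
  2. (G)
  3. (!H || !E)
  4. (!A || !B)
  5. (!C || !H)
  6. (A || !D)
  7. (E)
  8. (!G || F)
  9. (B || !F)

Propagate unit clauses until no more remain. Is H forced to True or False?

False

(G) is a unit clause: G = True.
(E) stands alone — E = True.
(!E || !H): since E = True, the clause reduces to (!H). H = False.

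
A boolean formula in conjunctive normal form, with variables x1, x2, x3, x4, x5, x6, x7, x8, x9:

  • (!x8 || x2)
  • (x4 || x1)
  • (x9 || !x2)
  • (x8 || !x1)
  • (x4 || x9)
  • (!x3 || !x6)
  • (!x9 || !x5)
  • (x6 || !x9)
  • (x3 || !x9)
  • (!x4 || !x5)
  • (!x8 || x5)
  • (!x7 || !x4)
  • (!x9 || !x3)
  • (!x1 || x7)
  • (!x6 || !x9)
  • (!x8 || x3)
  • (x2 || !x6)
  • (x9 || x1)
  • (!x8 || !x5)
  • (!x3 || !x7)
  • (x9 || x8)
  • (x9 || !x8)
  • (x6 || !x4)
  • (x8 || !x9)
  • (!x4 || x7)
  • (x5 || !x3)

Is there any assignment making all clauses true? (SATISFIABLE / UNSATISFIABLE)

x9 = True:
  propagation gives x5=False, x6=True; an empty clause results — contradiction.
x9 = False:
  propagation gives x2=False, x8=False; an empty clause results — contradiction.
Every branch closes, so no satisfying assignment exists.

UNSATISFIABLE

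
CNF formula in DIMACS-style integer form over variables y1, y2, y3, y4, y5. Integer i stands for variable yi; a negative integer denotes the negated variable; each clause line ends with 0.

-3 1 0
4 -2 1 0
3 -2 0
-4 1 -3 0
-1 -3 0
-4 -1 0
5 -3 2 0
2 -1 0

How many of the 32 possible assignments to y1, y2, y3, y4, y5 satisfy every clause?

4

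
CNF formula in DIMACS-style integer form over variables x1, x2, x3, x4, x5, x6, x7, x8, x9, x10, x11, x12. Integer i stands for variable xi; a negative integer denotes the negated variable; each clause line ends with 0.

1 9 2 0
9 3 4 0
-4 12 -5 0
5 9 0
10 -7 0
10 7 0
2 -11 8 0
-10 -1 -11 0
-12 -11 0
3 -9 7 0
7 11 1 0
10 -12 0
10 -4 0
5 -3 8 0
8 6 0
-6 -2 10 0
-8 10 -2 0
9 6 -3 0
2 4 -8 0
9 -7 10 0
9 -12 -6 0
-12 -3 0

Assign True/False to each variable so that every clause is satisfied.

Set x1 = False and propagate.
Branch on x2: take x2 = True.
For the remaining variables, x3 = True, x4 = False, x5 = False, x6 = True, x7 = True, x8 = True, x9 = True, x10 = True, x11 = False, x12 = False works.
Every clause has at least one true literal under this assignment.
Check each clause:
  1. (x1 \/ x2 \/ x9) — x2 is true.
  2. (x9 \/ x3 \/ x4) — x9 is true.
  3. (~x4 \/ x12 \/ ~x5) — ~x5 is true.
  4. (x9 \/ x5) — x9 is true.
  5. (~x7 \/ x10) — x10 is true.
  6. (x10 \/ x7) — x10 is true.
  7. (x2 \/ x8 \/ ~x11) — x8 is true.
  8. (~x10 \/ ~x11 \/ ~x1) — ~x11 is true.
  9. (~x11 \/ ~x12) — ~x12 is true.
  10. (x3 \/ x7 \/ ~x9) — x3 is true.
  11. (x7 \/ x1 \/ x11) — x7 is true.
  12. (~x12 \/ x10) — x10 is true.
  13. (~x4 \/ x10) — x10 is true.
  14. (x8 \/ x5 \/ ~x3) — x8 is true.
  15. (x6 \/ x8) — x8 is true.
  16. (x10 \/ ~x2 \/ ~x6) — x10 is true.
  17. (~x8 \/ x10 \/ ~x2) — x10 is true.
  18. (x6 \/ ~x3 \/ x9) — x9 is true.
  19. (~x8 \/ x2 \/ x4) — x2 is true.
  20. (x10 \/ ~x7 \/ x9) — x10 is true.
  21. (~x12 \/ ~x6 \/ x9) — x9 is true.
  22. (~x12 \/ ~x3) — ~x12 is true.

x1 = 0, x2 = 1, x3 = 1, x4 = 0, x5 = 0, x6 = 1, x7 = 1, x8 = 1, x9 = 1, x10 = 1, x11 = 0, x12 = 0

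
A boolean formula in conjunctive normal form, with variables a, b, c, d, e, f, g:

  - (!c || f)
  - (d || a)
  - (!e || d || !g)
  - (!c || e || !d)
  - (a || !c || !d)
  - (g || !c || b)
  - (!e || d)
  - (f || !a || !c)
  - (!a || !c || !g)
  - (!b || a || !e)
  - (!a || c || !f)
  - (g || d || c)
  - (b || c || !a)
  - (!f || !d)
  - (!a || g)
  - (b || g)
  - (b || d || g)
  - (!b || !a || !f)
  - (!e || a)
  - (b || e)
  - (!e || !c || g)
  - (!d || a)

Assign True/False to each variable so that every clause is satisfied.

a=1, b=1, c=0, d=1, e=0, f=0, g=1

Check each clause:
  1. (f || !c) — !c is true.
  2. (d || a) — a is true.
  3. (!e || !g || d) — !e is true.
  4. (e || !c || !d) — !c is true.
  5. (!d || a || !c) — a is true.
  6. (!c || g || b) — b is true.
  7. (d || !e) — !e is true.
  8. (!a || f || !c) — !c is true.
  9. (!g || !c || !a) — !c is true.
  10. (a || !b || !e) — a is true.
  11. (!a || c || !f) — !f is true.
  12. (c || d || g) — d is true.
  13. (b || c || !a) — b is true.
  14. (!f || !d) — !f is true.
  15. (g || !a) — g is true.
  16. (g || b) — b is true.
  17. (g || b || d) — b is true.
  18. (!f || !b || !a) — !f is true.
  19. (a || !e) — a is true.
  20. (e || b) — b is true.
  21. (g || !c || !e) — !e is true.
  22. (!d || a) — a is true.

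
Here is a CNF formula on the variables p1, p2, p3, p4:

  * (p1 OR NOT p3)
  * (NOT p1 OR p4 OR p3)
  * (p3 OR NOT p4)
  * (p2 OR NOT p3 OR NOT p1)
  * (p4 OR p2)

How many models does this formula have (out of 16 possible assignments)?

3

Satisfying assignments:
  p1=F p2=T p3=F p4=F
  p1=T p2=T p3=T p4=F
  p1=T p2=T p3=T p4=T
Count: 3.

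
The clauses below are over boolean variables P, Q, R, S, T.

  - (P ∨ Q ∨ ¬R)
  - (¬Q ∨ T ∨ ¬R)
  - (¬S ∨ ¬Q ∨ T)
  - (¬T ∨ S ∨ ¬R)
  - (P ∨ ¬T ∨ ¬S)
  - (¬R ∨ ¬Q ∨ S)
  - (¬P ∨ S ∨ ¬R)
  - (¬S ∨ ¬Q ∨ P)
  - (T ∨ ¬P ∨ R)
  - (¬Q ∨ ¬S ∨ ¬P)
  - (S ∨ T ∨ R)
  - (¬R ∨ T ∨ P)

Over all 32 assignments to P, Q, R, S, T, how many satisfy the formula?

8

Case analysis on R and S:
  R=T, S=T: remaining (P,Q,T) ∈ {(T,F,F); (T,F,T)} — 2.
  R=T, S=F: a clause becomes empty — 0.
  R=F, S=T: remaining (P,Q,T) ∈ {(F,F,F); (T,F,T)} — 2.
  R=F, S=F: remaining (P,Q,T) ∈ {(F,F,T); (F,T,T); (T,F,T); (T,T,T)} — 4.
Total: 2 + 0 + 2 + 4 = 8.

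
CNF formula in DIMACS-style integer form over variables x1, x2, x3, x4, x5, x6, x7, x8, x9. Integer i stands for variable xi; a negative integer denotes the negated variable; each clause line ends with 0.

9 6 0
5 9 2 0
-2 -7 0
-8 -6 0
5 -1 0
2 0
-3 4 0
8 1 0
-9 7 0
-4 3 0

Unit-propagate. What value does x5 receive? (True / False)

(x2) is a unit clause: x2 = True.
(~x2 \/ ~x7) with x2 = True leaves only ~x7, so x7 = False.
(x7 \/ ~x9): since x7 = False, the clause reduces to (~x9). x9 = False.
In (x9 \/ x6), x9 is now false; x6 must hold, so x6 = True.
In (~x6 \/ ~x8), ~x6 is now false; ~x8 must hold, so x8 = False.
From (x8 \/ x1) and x8 = False: x1 = True.
From (x5 \/ ~x1) and x1 = True: x5 = True.

True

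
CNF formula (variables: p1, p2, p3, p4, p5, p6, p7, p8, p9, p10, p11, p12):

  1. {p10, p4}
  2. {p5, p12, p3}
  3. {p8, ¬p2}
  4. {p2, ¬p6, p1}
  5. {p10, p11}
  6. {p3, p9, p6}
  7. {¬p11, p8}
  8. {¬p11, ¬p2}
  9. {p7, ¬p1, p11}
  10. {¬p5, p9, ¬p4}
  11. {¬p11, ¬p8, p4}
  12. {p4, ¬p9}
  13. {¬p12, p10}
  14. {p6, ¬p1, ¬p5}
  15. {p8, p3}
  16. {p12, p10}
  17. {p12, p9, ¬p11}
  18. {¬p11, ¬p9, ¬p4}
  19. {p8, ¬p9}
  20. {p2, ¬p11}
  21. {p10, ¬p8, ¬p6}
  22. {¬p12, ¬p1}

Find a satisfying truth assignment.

p1=T, p2=F, p3=T, p4=T, p5=F, p6=F, p7=T, p8=T, p9=F, p10=T, p11=F, p12=F

Pure literal: p3 appears only positively; assign p3 = True.
Pure literal: p7 appears only positively; assign p7 = True.
Try p1 = True.
  then p12 is forced to False.
  then p10 is forced to True.
Try p2 = False.
  then p11 is forced to False.
Try p4 = True.
The remaining clauses are satisfied by p5 = False, p6 = False, p8 = True, p9 = False.
Every clause has at least one true literal under this assignment.
Check each clause:
  1. {p10, p4} — p10 is true.
  2. {p3, p12, p5} — p3 is true.
  3. {¬p2, p8} — p8 is true.
  4. {p1, p2, ¬p6} — p1 is true.
  5. {p11, p10} — p10 is true.
  6. {p3, p9, p6} — p3 is true.
  7. {¬p11, p8} — p8 is true.
  8. {¬p11, ¬p2} — ¬p11 is true.
  9. {p7, ¬p1, p11} — p7 is true.
  10. {p9, ¬p4, ¬p5} — ¬p5 is true.
  11. {¬p8, ¬p11, p4} — p4 is true.
  12. {¬p9, p4} — p4 is true.
  13. {¬p12, p10} — p10 is true.
  14. {p6, ¬p5, ¬p1} — ¬p5 is true.
  15. {p8, p3} — p8 is true.
  16. {p12, p10} — p10 is true.
  17. {¬p11, p12, p9} — ¬p11 is true.
  18. {¬p11, ¬p9, ¬p4} — ¬p11 is true.
  19. {p8, ¬p9} — p8 is true.
  20. {¬p11, p2} — ¬p11 is true.
  21. {¬p6, ¬p8, p10} — p10 is true.
  22. {¬p1, ¬p12} — ¬p12 is true.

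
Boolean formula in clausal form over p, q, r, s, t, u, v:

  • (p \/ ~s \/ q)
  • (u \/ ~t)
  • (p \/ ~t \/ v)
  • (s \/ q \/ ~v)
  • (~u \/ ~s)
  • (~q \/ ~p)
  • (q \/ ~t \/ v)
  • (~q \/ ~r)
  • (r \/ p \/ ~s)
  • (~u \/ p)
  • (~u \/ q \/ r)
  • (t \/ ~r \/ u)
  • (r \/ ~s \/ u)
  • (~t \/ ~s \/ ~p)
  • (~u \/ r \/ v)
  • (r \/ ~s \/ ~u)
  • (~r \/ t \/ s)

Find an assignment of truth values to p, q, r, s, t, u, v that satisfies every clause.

Branch on p: take p = False.
  then u is forced to False.
  then t is forced to False.
  then r is forced to False.
  then s is forced to False.
Try q = True.
v is now unconstrained; take v = True.
Every clause has at least one true literal under this assignment.

p=0, q=1, r=0, s=0, t=0, u=0, v=1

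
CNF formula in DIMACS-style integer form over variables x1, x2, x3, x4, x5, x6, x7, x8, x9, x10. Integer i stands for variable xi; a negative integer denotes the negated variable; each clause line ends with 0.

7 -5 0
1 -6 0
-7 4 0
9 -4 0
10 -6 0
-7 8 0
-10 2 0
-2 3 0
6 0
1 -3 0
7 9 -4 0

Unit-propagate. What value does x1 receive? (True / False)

Unit clause (x6) sets x6 = True.
In (x1 \/ ~x6), ~x6 is now false; x1 must hold, so x1 = True.

True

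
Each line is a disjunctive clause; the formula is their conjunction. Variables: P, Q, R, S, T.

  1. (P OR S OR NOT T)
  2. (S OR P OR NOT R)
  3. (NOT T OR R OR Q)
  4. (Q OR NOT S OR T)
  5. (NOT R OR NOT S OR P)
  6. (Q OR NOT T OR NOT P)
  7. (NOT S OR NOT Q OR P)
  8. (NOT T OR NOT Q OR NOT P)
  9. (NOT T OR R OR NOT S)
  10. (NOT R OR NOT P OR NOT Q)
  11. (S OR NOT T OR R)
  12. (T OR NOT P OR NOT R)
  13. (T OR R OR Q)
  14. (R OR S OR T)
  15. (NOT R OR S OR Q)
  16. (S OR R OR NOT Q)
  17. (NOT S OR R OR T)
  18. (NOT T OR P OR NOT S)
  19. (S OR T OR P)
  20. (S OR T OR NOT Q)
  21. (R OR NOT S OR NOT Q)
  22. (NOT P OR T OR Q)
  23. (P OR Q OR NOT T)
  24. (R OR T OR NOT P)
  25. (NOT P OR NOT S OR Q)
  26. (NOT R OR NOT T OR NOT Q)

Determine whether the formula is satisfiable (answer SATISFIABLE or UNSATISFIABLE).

T = True:
  Q = True:
    propagation gives P=False, S=True; an empty clause results — contradiction.
  Q = False:
    propagation gives R=True, P=False; an empty clause results — contradiction.
T = False:
  S = True:
    propagation gives Q=True, P=True, R=False; an empty clause results — contradiction.
  S = False:
    propagation gives R=True, P=True; an empty clause results — contradiction.
Every branch closes, so no satisfying assignment exists.

UNSATISFIABLE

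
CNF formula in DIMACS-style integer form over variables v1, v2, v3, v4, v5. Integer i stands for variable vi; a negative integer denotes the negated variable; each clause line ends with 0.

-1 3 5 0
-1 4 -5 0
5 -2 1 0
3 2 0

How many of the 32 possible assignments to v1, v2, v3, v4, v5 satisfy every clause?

15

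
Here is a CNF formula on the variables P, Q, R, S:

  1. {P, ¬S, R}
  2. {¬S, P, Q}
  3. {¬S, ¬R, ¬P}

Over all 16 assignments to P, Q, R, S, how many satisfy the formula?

11

Case analysis on P and S:
  P=1, S=1: remaining (Q,R) ∈ {(0,0); (1,0)} — 2.
  P=1, S=0: remaining (Q,R) ∈ {(0,0); (0,1); (1,0); (1,1)} — 4.
  P=0, S=1: remaining (Q,R) ∈ {(1,1)} — 1.
  P=0, S=0: remaining (Q,R) ∈ {(0,0); (0,1); (1,0); (1,1)} — 4.
Total: 2 + 4 + 1 + 4 = 11.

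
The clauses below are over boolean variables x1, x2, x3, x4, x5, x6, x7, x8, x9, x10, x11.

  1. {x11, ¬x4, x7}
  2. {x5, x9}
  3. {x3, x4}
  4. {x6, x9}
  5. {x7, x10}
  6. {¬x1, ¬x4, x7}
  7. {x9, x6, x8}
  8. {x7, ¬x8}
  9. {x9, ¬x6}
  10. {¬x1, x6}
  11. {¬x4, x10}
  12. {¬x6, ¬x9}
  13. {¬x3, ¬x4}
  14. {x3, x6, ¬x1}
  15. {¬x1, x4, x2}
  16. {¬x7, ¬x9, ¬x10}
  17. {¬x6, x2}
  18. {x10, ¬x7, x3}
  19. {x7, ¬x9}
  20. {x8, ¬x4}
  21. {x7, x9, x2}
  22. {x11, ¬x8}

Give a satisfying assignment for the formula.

x1=F, x2=T, x3=T, x4=F, x5=F, x6=F, x7=T, x8=T, x9=T, x10=F, x11=T

Check each clause:
  1. {x11, x7, ¬x4} — x11 is true.
  2. {x9, x5} — x9 is true.
  3. {x3, x4} — x3 is true.
  4. {x6, x9} — x9 is true.
  5. {x7, x10} — x7 is true.
  6. {x7, ¬x4, ¬x1} — ¬x4 is true.
  7. {x9, x6, x8} — x8 is true.
  8. {x7, ¬x8} — x7 is true.
  9. {¬x6, x9} — x9 is true.
  10. {x6, ¬x1} — ¬x1 is true.
  11. {x10, ¬x4} — ¬x4 is true.
  12. {¬x6, ¬x9} — ¬x6 is true.
  13. {¬x4, ¬x3} — ¬x4 is true.
  14. {x3, ¬x1, x6} — x3 is true.
  15. {¬x1, x2, x4} — x2 is true.
  16. {¬x7, ¬x9, ¬x10} — ¬x10 is true.
  17. {¬x6, x2} — ¬x6 is true.
  18. {x3, x10, ¬x7} — x3 is true.
  19. {x7, ¬x9} — x7 is true.
  20. {x8, ¬x4} — x8 is true.
  21. {x2, x7, x9} — x9 is true.
  22. {x11, ¬x8} — x11 is true.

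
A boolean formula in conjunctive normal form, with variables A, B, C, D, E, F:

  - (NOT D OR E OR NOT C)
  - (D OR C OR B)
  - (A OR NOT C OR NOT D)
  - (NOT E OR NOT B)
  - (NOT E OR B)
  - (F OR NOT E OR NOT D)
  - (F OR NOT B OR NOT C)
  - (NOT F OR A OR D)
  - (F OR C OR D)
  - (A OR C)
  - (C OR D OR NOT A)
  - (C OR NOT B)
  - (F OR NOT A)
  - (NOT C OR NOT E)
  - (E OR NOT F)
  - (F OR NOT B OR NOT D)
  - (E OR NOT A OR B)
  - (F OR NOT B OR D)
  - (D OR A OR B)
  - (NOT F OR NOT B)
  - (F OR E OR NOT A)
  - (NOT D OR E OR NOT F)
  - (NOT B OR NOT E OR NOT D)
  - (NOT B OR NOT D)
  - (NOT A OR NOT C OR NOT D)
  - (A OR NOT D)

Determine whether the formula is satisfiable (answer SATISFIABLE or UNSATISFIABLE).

UNSATISFIABLE

D = True:
  propagation gives B=False, E=False, C=False, A=True; an empty clause results — contradiction.
D = False:
  B = True:
    propagation gives E=False, C=True, F=True; an empty clause results — contradiction.
  B = False:
    propagation gives C=True, E=False, F=False, A=False; an empty clause results — contradiction.
Every branch closes, so no satisfying assignment exists.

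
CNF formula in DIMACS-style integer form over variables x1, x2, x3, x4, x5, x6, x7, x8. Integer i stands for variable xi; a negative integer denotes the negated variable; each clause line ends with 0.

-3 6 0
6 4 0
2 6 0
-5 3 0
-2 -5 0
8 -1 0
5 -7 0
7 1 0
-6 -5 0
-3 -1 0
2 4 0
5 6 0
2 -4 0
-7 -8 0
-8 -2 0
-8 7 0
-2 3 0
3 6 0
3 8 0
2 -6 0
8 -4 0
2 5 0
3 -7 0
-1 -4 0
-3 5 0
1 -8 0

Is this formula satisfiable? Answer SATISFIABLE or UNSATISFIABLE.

UNSATISFIABLE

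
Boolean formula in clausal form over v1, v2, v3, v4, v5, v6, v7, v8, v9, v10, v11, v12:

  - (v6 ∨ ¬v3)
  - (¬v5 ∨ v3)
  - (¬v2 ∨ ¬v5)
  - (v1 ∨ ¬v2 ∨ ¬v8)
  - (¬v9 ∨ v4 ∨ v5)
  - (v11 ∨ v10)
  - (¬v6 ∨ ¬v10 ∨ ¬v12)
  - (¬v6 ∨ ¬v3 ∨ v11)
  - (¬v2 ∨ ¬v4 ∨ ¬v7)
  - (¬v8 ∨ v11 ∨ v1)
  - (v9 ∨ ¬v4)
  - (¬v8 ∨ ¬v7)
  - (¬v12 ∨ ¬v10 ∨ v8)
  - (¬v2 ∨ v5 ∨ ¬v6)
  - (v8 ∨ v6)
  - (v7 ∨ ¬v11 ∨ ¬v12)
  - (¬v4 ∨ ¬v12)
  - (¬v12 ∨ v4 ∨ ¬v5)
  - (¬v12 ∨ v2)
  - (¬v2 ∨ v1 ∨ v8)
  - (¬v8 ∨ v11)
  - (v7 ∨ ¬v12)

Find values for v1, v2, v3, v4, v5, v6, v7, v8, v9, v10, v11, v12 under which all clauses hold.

Pure literal: v1 appears only positively; assign v1 = True.
Pure literal: v12 appears only negated; assign v12 = False.
Branch on v2: take v2 = False.
Try v3 = True.
  then v6 is forced to True.
  then v11 is forced to True.
For the remaining variables, v4 = False, v5 = True, v7 = True, v8 = False, v9 = False, v10 = True works.
Every clause has at least one true literal under this assignment.
Check each clause:
  1. (v6 ∨ ¬v3) — v6 is true.
  2. (¬v5 ∨ v3) — v3 is true.
  3. (¬v2 ∨ ¬v5) — ¬v2 is true.
  4. (¬v2 ∨ ¬v8 ∨ v1) — ¬v8 is true.
  5. (v5 ∨ ¬v9 ∨ v4) — v5 is true.
  6. (v10 ∨ v11) — v10 is true.
  7. (¬v12 ∨ ¬v10 ∨ ¬v6) — ¬v12 is true.
  8. (¬v3 ∨ v11 ∨ ¬v6) — v11 is true.
  9. (¬v4 ∨ ¬v2 ∨ ¬v7) — ¬v4 is true.
  10. (v11 ∨ v1 ∨ ¬v8) — ¬v8 is true.
  11. (v9 ∨ ¬v4) — ¬v4 is true.
  12. (¬v8 ∨ ¬v7) — ¬v8 is true.
  13. (¬v12 ∨ ¬v10 ∨ v8) — ¬v12 is true.
  14. (v5 ∨ ¬v6 ∨ ¬v2) — v5 is true.
  15. (v8 ∨ v6) — v6 is true.
  16. (¬v12 ∨ v7 ∨ ¬v11) — ¬v12 is true.
  17. (¬v4 ∨ ¬v12) — ¬v12 is true.
  18. (v4 ∨ ¬v5 ∨ ¬v12) — ¬v12 is true.
  19. (¬v12 ∨ v2) — ¬v12 is true.
  20. (¬v2 ∨ v1 ∨ v8) — v1 is true.
  21. (v11 ∨ ¬v8) — ¬v8 is true.
  22. (¬v12 ∨ v7) — ¬v12 is true.

v1 = T  v2 = F  v3 = T  v4 = F  v5 = T  v6 = T  v7 = T  v8 = F  v9 = F  v10 = T  v11 = T  v12 = F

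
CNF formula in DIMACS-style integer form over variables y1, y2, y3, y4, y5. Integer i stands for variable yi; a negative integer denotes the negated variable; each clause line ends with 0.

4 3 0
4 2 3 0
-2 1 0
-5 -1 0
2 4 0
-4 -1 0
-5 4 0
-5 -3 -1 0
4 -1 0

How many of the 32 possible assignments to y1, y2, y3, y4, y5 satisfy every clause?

4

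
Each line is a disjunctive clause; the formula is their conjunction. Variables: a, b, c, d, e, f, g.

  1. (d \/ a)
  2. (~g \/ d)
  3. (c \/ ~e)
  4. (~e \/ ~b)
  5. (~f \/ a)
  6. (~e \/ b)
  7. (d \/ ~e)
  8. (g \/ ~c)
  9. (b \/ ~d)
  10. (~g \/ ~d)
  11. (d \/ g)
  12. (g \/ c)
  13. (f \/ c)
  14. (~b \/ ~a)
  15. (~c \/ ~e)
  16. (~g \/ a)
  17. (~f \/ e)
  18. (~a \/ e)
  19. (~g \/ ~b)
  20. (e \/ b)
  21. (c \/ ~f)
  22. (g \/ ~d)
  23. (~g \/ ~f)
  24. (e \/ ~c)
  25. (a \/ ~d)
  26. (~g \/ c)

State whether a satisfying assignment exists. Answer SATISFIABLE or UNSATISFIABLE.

g = True:
  propagation gives d=True; an empty clause results — contradiction.
g = False:
  propagation gives c=False; an empty clause results — contradiction.
Every branch closes, so no satisfying assignment exists.

UNSATISFIABLE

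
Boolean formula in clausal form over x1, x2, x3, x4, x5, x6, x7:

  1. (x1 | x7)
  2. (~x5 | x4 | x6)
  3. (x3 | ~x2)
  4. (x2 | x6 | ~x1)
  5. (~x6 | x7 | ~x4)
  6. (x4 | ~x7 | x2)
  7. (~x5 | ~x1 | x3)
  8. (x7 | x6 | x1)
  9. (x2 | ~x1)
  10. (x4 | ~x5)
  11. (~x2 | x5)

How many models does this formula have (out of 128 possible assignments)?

13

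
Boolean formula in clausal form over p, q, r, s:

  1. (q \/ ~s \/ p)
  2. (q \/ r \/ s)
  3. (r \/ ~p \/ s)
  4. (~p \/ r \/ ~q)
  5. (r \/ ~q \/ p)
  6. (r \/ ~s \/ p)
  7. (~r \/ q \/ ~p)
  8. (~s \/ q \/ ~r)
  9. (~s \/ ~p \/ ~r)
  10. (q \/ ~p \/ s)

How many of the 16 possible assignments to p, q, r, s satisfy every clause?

5

The models are:
  p=F q=F r=T s=F
  p=F q=T r=T s=F
  p=F q=T r=T s=T
  p=T q=F r=F s=T
  p=T q=T r=T s=F
Count: 5.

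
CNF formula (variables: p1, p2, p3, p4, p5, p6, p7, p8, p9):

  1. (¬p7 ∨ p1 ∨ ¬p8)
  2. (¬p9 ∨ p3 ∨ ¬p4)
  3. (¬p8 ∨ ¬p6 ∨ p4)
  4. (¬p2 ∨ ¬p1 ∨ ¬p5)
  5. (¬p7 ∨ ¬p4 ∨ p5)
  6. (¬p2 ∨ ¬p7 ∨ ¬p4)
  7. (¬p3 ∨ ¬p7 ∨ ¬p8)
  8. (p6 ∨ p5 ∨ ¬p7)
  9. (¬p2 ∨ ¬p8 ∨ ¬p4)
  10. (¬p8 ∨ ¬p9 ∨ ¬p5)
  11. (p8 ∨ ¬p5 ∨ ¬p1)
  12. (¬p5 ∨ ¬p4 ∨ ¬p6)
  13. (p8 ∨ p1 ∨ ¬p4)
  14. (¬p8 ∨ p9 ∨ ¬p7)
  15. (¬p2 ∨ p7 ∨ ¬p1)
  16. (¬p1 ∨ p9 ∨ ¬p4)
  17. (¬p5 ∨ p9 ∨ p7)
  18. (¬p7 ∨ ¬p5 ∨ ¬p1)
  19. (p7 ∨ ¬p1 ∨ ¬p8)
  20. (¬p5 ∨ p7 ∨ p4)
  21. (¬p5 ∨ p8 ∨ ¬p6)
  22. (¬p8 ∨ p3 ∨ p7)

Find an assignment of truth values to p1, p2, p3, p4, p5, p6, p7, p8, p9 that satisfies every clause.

p1 = True  p2 = True  p3 = False  p4 = False  p5 = False  p6 = True  p7 = True  p8 = False  p9 = True

Set p1 = True and propagate.
Try p2 = True.
  then p5 is forced to False.
  then p7 is forced to True.
  then p4 is forced to False.
  then p6 is forced to True.
  then p8 is forced to False.
p3, p9 are now unconstrained; take p3 = False, p9 = True.
Every clause has at least one true literal under this assignment.
Check each clause:
  1. (¬p8 ∨ p1 ∨ ¬p7) — ¬p8 is true.
  2. (¬p9 ∨ p3 ∨ ¬p4) — ¬p4 is true.
  3. (¬p8 ∨ ¬p6 ∨ p4) — ¬p8 is true.
  4. (¬p1 ∨ ¬p5 ∨ ¬p2) — ¬p5 is true.
  5. (¬p4 ∨ ¬p7 ∨ p5) — ¬p4 is true.
  6. (¬p2 ∨ ¬p7 ∨ ¬p4) — ¬p4 is true.
  7. (¬p8 ∨ ¬p7 ∨ ¬p3) — ¬p8 is true.
  8. (p5 ∨ p6 ∨ ¬p7) — p6 is true.
  9. (¬p4 ∨ ¬p8 ∨ ¬p2) — ¬p8 is true.
  10. (¬p5 ∨ ¬p8 ∨ ¬p9) — ¬p8 is true.
  11. (p8 ∨ ¬p5 ∨ ¬p1) — ¬p5 is true.
  12. (¬p4 ∨ ¬p5 ∨ ¬p6) — ¬p5 is true.
  13. (p8 ∨ p1 ∨ ¬p4) — p1 is true.
  14. (¬p8 ∨ p9 ∨ ¬p7) — ¬p8 is true.
  15. (¬p1 ∨ p7 ∨ ¬p2) — p7 is true.
  16. (p9 ∨ ¬p4 ∨ ¬p1) — p9 is true.
  17. (p7 ∨ ¬p5 ∨ p9) — p9 is true.
  18. (¬p7 ∨ ¬p1 ∨ ¬p5) — ¬p5 is true.
  19. (¬p1 ∨ p7 ∨ ¬p8) — ¬p8 is true.
  20. (p4 ∨ ¬p5 ∨ p7) — ¬p5 is true.
  21. (¬p6 ∨ ¬p5 ∨ p8) — ¬p5 is true.
  22. (p7 ∨ ¬p8 ∨ p3) — ¬p8 is true.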